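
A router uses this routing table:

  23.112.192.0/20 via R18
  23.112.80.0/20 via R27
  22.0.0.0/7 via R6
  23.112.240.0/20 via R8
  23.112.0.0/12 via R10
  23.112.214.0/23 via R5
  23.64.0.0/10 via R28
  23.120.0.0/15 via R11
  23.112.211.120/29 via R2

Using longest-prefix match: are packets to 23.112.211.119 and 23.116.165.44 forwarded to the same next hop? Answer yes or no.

23.112.211.119: longest match 23.112.0.0/12 -> R10
23.116.165.44: longest match 23.112.0.0/12 -> R10

yes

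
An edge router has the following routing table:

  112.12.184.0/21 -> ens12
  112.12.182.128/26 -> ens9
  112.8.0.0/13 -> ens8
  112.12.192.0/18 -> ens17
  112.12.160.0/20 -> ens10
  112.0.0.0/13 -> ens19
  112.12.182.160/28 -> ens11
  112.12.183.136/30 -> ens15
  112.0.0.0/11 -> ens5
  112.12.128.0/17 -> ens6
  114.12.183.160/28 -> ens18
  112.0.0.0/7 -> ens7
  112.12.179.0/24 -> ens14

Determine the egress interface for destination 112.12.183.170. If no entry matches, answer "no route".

ens6

Routes whose prefix contains 112.12.183.170:
  112.0.0.0/7 (112.0.0.0 - 113.255.255.255) -> ens7
  112.0.0.0/11 (112.0.0.0 - 112.31.255.255) -> ens5
  112.8.0.0/13 (112.8.0.0 - 112.15.255.255) -> ens8
  112.12.128.0/17 (112.12.128.0 - 112.12.255.255) -> ens6
More-specific entries that do NOT match:
  112.12.183.136/30 (112.12.183.136 - 112.12.183.139) does not contain 112.12.183.170
  112.12.182.160/28 (112.12.182.160 - 112.12.182.175) does not contain 112.12.183.170
  114.12.183.160/28 (114.12.183.160 - 114.12.183.175) does not contain 112.12.183.170
  112.12.182.128/26 (112.12.182.128 - 112.12.182.191) does not contain 112.12.183.170
  112.12.179.0/24 (112.12.179.0 - 112.12.179.255) does not contain 112.12.183.170
  112.12.184.0/21 (112.12.184.0 - 112.12.191.255) does not contain 112.12.183.170
  112.12.160.0/20 (112.12.160.0 - 112.12.175.255) does not contain 112.12.183.170
  112.12.192.0/18 (112.12.192.0 - 112.12.255.255) does not contain 112.12.183.170
Longest matching prefix is /17 -> interface ens6.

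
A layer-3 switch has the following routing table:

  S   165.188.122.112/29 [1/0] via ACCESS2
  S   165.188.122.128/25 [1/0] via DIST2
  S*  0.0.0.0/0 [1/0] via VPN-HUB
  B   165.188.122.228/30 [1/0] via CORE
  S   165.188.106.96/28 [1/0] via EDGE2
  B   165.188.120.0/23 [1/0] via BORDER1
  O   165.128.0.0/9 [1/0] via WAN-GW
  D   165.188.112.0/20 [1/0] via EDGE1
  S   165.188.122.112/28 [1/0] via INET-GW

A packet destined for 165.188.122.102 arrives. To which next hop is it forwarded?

EDGE1

Routes whose prefix contains 165.188.122.102:
  0.0.0.0/0 (default, matches everything) -> VPN-HUB
  165.128.0.0/9 (165.128.0.0 - 165.255.255.255) -> WAN-GW
  165.188.112.0/20 (165.188.112.0 - 165.188.127.255) -> EDGE1
More-specific entries that do NOT match:
  165.188.122.228/30 (165.188.122.228 - 165.188.122.231) does not contain 165.188.122.102
  165.188.122.112/29 (165.188.122.112 - 165.188.122.119) does not contain 165.188.122.102
  165.188.106.96/28 (165.188.106.96 - 165.188.106.111) does not contain 165.188.122.102
  165.188.122.112/28 (165.188.122.112 - 165.188.122.127) does not contain 165.188.122.102
  165.188.122.128/25 (165.188.122.128 - 165.188.122.255) does not contain 165.188.122.102
  165.188.120.0/23 (165.188.120.0 - 165.188.121.255) does not contain 165.188.122.102
Longest matching prefix is /20 -> next hop EDGE1.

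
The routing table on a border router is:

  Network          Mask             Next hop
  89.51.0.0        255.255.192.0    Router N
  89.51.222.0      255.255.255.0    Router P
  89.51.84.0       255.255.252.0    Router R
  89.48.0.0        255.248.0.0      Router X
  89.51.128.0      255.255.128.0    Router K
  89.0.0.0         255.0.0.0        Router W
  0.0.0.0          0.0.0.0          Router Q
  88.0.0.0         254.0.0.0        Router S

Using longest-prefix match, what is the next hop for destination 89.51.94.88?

Routes whose prefix contains 89.51.94.88:
  0.0.0.0/0 (default, matches everything) -> Router Q
  88.0.0.0/7 (88.0.0.0 - 89.255.255.255) -> Router S
  89.0.0.0/8 (89.0.0.0 - 89.255.255.255) -> Router W
  89.48.0.0/13 (89.48.0.0 - 89.55.255.255) -> Router X
More-specific entries that do NOT match:
  89.51.222.0/24 (89.51.222.0 - 89.51.222.255) does not contain 89.51.94.88
  89.51.84.0/22 (89.51.84.0 - 89.51.87.255) does not contain 89.51.94.88
  89.51.0.0/18 (89.51.0.0 - 89.51.63.255) does not contain 89.51.94.88
  89.51.128.0/17 (89.51.128.0 - 89.51.255.255) does not contain 89.51.94.88
Longest matching prefix is /13 -> next hop Router X.

Router X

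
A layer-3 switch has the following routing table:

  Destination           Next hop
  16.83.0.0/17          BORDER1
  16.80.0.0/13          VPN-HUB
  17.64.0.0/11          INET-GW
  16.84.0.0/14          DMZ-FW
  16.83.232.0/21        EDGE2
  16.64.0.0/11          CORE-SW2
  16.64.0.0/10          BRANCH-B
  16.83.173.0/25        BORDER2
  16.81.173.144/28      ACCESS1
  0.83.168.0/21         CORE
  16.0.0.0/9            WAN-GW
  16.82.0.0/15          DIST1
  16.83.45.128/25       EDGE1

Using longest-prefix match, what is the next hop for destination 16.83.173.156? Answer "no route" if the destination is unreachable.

DIST1

Routes whose prefix contains 16.83.173.156:
  16.0.0.0/9 (16.0.0.0 - 16.127.255.255) -> WAN-GW
  16.64.0.0/10 (16.64.0.0 - 16.127.255.255) -> BRANCH-B
  16.64.0.0/11 (16.64.0.0 - 16.95.255.255) -> CORE-SW2
  16.80.0.0/13 (16.80.0.0 - 16.87.255.255) -> VPN-HUB
  16.82.0.0/15 (16.82.0.0 - 16.83.255.255) -> DIST1
More-specific entries that do NOT match:
  16.81.173.144/28 (16.81.173.144 - 16.81.173.159) does not contain 16.83.173.156
  16.83.173.0/25 (16.83.173.0 - 16.83.173.127) does not contain 16.83.173.156
  16.83.45.128/25 (16.83.45.128 - 16.83.45.255) does not contain 16.83.173.156
  16.83.232.0/21 (16.83.232.0 - 16.83.239.255) does not contain 16.83.173.156
  0.83.168.0/21 (0.83.168.0 - 0.83.175.255) does not contain 16.83.173.156
  16.83.0.0/17 (16.83.0.0 - 16.83.127.255) does not contain 16.83.173.156
Longest matching prefix is /15 -> next hop DIST1.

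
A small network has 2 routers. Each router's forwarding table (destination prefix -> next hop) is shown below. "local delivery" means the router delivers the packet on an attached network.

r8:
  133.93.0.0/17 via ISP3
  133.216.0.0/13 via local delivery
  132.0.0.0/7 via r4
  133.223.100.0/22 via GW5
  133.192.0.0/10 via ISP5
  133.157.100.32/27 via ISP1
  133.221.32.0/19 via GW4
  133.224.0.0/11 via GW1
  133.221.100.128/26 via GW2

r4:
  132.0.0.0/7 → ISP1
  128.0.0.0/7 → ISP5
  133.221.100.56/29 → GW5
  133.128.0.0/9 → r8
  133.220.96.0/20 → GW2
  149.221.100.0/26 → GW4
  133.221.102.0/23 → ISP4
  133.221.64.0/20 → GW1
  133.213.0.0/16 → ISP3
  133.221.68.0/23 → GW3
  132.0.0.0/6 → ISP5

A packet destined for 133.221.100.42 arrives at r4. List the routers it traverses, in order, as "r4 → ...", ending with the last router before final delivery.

At r4: longest match for 133.221.100.42 is 133.128.0.0/9 -> r8
At r8: longest match for 133.221.100.42 is 133.216.0.0/13 -> local delivery

r4 → r8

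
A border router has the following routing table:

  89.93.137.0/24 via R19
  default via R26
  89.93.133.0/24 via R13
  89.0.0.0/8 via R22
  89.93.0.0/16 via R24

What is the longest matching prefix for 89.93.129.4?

89.93.0.0/16

Entries matching 89.93.129.4:
  0.0.0.0/0 (default, matches everything)
  89.0.0.0/8 (89.0.0.0 - 89.255.255.255)
  89.93.0.0/16 (89.93.0.0 - 89.93.255.255)
Most specific is 89.93.0.0/16.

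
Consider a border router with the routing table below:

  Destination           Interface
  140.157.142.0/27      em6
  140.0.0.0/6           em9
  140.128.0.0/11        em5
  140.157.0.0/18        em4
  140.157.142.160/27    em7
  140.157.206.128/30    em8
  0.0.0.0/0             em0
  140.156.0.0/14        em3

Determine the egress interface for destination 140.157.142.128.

Routes whose prefix contains 140.157.142.128:
  0.0.0.0/0 (default, matches everything) -> em0
  140.0.0.0/6 (140.0.0.0 - 143.255.255.255) -> em9
  140.128.0.0/11 (140.128.0.0 - 140.159.255.255) -> em5
  140.156.0.0/14 (140.156.0.0 - 140.159.255.255) -> em3
More-specific entries that do NOT match:
  140.157.206.128/30 (140.157.206.128 - 140.157.206.131) does not contain 140.157.142.128
  140.157.142.0/27 (140.157.142.0 - 140.157.142.31) does not contain 140.157.142.128
  140.157.142.160/27 (140.157.142.160 - 140.157.142.191) does not contain 140.157.142.128
  140.157.0.0/18 (140.157.0.0 - 140.157.63.255) does not contain 140.157.142.128
Longest matching prefix is /14 -> interface em3.

em3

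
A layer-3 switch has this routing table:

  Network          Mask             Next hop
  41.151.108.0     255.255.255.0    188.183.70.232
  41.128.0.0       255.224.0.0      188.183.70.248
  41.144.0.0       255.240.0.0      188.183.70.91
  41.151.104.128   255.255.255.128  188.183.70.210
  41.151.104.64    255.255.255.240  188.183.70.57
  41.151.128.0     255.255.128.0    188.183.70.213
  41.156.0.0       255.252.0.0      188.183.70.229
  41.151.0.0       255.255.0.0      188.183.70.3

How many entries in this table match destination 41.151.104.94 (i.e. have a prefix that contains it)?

3

Prefixes containing 41.151.104.94:
  41.128.0.0/11 (41.128.0.0 - 41.159.255.255)
  41.144.0.0/12 (41.144.0.0 - 41.159.255.255)
  41.151.0.0/16 (41.151.0.0 - 41.151.255.255)
Total matching entries: 3.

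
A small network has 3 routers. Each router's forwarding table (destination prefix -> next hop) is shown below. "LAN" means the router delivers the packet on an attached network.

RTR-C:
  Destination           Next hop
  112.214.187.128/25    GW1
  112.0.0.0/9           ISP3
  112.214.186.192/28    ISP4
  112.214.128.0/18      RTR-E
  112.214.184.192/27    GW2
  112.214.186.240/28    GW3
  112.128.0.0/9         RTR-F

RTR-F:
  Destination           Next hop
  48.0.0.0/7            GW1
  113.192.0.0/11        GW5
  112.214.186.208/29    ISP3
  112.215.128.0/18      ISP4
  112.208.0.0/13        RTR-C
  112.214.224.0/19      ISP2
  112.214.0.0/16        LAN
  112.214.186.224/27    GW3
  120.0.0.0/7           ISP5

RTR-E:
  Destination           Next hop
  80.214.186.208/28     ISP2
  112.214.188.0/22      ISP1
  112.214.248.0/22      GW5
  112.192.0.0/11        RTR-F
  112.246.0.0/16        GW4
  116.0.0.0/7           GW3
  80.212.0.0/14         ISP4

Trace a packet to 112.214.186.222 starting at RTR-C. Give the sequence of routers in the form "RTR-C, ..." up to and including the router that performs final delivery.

At RTR-C: longest match for 112.214.186.222 is 112.214.128.0/18 -> RTR-E
At RTR-E: longest match for 112.214.186.222 is 112.192.0.0/11 -> RTR-F
At RTR-F: longest match for 112.214.186.222 is 112.214.0.0/16 -> LAN

RTR-C, RTR-E, RTR-F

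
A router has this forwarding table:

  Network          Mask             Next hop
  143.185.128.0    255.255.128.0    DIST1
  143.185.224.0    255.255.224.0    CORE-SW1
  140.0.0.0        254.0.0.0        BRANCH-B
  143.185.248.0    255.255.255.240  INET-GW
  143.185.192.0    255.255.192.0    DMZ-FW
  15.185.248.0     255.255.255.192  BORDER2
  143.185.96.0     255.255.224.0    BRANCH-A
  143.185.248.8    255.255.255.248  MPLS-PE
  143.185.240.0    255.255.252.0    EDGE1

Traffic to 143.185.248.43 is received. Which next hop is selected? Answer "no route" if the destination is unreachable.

CORE-SW1

Routes whose prefix contains 143.185.248.43:
  143.185.128.0/17 (143.185.128.0 - 143.185.255.255) -> DIST1
  143.185.192.0/18 (143.185.192.0 - 143.185.255.255) -> DMZ-FW
  143.185.224.0/19 (143.185.224.0 - 143.185.255.255) -> CORE-SW1
More-specific entries that do NOT match:
  143.185.248.8/29 (143.185.248.8 - 143.185.248.15) does not contain 143.185.248.43
  143.185.248.0/28 (143.185.248.0 - 143.185.248.15) does not contain 143.185.248.43
  15.185.248.0/26 (15.185.248.0 - 15.185.248.63) does not contain 143.185.248.43
  143.185.240.0/22 (143.185.240.0 - 143.185.243.255) does not contain 143.185.248.43
Longest matching prefix is /19 -> next hop CORE-SW1.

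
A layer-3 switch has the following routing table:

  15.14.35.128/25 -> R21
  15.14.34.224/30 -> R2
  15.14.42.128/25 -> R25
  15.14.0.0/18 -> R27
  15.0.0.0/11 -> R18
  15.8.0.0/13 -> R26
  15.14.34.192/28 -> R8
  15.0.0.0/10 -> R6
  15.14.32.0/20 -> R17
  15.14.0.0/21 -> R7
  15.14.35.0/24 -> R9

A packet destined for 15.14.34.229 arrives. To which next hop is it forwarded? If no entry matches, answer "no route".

R17

Routes whose prefix contains 15.14.34.229:
  15.0.0.0/10 (15.0.0.0 - 15.63.255.255) -> R6
  15.0.0.0/11 (15.0.0.0 - 15.31.255.255) -> R18
  15.8.0.0/13 (15.8.0.0 - 15.15.255.255) -> R26
  15.14.0.0/18 (15.14.0.0 - 15.14.63.255) -> R27
  15.14.32.0/20 (15.14.32.0 - 15.14.47.255) -> R17
More-specific entries that do NOT match:
  15.14.34.224/30 (15.14.34.224 - 15.14.34.227) does not contain 15.14.34.229
  15.14.34.192/28 (15.14.34.192 - 15.14.34.207) does not contain 15.14.34.229
  15.14.35.128/25 (15.14.35.128 - 15.14.35.255) does not contain 15.14.34.229
  15.14.42.128/25 (15.14.42.128 - 15.14.42.255) does not contain 15.14.34.229
  15.14.35.0/24 (15.14.35.0 - 15.14.35.255) does not contain 15.14.34.229
  15.14.0.0/21 (15.14.0.0 - 15.14.7.255) does not contain 15.14.34.229
Longest matching prefix is /20 -> next hop R17.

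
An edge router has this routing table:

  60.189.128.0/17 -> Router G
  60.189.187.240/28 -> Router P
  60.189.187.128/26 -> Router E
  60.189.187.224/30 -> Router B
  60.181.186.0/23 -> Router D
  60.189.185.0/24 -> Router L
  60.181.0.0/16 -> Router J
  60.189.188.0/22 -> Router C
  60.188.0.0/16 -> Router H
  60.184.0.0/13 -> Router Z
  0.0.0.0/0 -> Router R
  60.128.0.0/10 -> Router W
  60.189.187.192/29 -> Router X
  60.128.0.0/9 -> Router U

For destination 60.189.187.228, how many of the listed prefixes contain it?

Prefixes containing 60.189.187.228:
  0.0.0.0/0 (default, matches everything)
  60.128.0.0/9 (60.128.0.0 - 60.255.255.255)
  60.128.0.0/10 (60.128.0.0 - 60.191.255.255)
  60.184.0.0/13 (60.184.0.0 - 60.191.255.255)
  60.189.128.0/17 (60.189.128.0 - 60.189.255.255)
Total matching entries: 5.

5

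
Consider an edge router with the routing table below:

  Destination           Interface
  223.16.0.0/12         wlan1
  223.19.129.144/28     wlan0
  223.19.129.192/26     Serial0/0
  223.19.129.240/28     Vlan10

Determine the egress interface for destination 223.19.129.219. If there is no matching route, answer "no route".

Routes whose prefix contains 223.19.129.219:
  223.16.0.0/12 (223.16.0.0 - 223.31.255.255) -> wlan1
  223.19.129.192/26 (223.19.129.192 - 223.19.129.255) -> Serial0/0
More-specific entries that do NOT match:
  223.19.129.144/28 (223.19.129.144 - 223.19.129.159) does not contain 223.19.129.219
  223.19.129.240/28 (223.19.129.240 - 223.19.129.255) does not contain 223.19.129.219
Longest matching prefix is /26 -> interface Serial0/0.

Serial0/0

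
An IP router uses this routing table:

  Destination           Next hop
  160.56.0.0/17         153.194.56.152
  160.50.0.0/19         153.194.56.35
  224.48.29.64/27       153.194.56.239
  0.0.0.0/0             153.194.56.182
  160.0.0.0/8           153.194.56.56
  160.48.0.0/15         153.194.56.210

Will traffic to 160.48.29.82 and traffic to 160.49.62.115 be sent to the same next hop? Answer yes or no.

160.48.29.82: longest match 160.48.0.0/15 -> 153.194.56.210
160.49.62.115: longest match 160.48.0.0/15 -> 153.194.56.210

yes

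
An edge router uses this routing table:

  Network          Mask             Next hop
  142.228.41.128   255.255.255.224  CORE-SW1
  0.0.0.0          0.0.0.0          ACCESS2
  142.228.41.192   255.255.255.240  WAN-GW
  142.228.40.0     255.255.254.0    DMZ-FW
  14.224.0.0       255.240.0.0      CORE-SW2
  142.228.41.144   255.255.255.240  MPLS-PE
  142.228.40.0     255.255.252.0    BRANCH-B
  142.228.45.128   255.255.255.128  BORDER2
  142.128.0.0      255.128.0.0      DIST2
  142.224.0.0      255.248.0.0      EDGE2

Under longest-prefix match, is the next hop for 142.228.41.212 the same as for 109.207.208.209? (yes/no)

142.228.41.212: longest match 142.228.40.0/23 -> DMZ-FW
109.207.208.209: longest match 0.0.0.0/0 -> ACCESS2

no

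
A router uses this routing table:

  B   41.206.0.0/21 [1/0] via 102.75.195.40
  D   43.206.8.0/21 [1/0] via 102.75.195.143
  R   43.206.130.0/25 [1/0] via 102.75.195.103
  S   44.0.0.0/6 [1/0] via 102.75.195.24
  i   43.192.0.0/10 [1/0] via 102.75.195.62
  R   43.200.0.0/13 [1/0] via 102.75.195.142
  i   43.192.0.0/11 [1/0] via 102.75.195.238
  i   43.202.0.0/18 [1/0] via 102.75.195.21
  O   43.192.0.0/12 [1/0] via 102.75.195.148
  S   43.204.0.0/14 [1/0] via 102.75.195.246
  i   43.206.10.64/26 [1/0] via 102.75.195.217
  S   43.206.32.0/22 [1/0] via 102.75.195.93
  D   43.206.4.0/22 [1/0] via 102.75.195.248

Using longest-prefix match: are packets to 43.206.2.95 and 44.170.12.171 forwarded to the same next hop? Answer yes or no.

no

43.206.2.95: longest match 43.204.0.0/14 -> 102.75.195.246
44.170.12.171: longest match 44.0.0.0/6 -> 102.75.195.24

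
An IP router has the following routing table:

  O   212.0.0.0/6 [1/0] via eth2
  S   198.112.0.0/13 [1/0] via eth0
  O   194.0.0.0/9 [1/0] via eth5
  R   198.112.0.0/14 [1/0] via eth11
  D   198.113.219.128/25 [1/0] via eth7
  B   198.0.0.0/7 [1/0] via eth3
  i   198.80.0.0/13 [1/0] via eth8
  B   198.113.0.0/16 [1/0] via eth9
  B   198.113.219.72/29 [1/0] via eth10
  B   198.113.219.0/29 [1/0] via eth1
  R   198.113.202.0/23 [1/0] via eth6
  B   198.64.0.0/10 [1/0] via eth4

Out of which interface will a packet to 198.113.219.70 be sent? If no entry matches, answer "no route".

eth9

Routes whose prefix contains 198.113.219.70:
  198.0.0.0/7 (198.0.0.0 - 199.255.255.255) -> eth3
  198.64.0.0/10 (198.64.0.0 - 198.127.255.255) -> eth4
  198.112.0.0/13 (198.112.0.0 - 198.119.255.255) -> eth0
  198.112.0.0/14 (198.112.0.0 - 198.115.255.255) -> eth11
  198.113.0.0/16 (198.113.0.0 - 198.113.255.255) -> eth9
More-specific entries that do NOT match:
  198.113.219.72/29 (198.113.219.72 - 198.113.219.79) does not contain 198.113.219.70
  198.113.219.0/29 (198.113.219.0 - 198.113.219.7) does not contain 198.113.219.70
  198.113.219.128/25 (198.113.219.128 - 198.113.219.255) does not contain 198.113.219.70
  198.113.202.0/23 (198.113.202.0 - 198.113.203.255) does not contain 198.113.219.70
Longest matching prefix is /16 -> interface eth9.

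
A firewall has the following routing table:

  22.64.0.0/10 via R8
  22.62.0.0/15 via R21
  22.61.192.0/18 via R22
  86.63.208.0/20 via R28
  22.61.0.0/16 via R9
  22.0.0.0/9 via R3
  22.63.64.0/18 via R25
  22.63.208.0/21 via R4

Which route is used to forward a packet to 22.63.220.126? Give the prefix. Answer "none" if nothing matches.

22.62.0.0/15

Entries matching 22.63.220.126:
  22.0.0.0/9 (22.0.0.0 - 22.127.255.255)
  22.62.0.0/15 (22.62.0.0 - 22.63.255.255)
Most specific is 22.62.0.0/15.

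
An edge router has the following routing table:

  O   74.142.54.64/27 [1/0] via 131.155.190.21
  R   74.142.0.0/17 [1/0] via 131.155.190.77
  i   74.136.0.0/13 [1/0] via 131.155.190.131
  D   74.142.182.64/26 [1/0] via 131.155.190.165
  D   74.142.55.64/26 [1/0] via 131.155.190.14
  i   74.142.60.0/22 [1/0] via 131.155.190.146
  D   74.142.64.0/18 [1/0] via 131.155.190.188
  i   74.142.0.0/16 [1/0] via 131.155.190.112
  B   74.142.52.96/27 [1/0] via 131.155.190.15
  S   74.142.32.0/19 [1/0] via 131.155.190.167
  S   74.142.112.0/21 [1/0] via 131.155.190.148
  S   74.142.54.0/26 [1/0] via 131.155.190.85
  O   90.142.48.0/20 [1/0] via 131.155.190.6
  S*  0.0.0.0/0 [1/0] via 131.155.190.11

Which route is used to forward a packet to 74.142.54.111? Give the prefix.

74.142.32.0/19

Entries matching 74.142.54.111:
  0.0.0.0/0 (default, matches everything)
  74.136.0.0/13 (74.136.0.0 - 74.143.255.255)
  74.142.0.0/16 (74.142.0.0 - 74.142.255.255)
  74.142.0.0/17 (74.142.0.0 - 74.142.127.255)
  74.142.32.0/19 (74.142.32.0 - 74.142.63.255)
Most specific is 74.142.32.0/19.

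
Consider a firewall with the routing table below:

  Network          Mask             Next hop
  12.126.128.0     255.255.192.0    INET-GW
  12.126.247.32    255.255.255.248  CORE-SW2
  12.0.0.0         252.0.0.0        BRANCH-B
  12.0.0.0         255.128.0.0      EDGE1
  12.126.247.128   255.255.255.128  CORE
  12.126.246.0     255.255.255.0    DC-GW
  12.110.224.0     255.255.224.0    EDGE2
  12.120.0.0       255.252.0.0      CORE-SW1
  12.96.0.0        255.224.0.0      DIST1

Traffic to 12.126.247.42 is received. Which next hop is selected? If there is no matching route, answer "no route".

DIST1

Routes whose prefix contains 12.126.247.42:
  12.0.0.0/6 (12.0.0.0 - 15.255.255.255) -> BRANCH-B
  12.0.0.0/9 (12.0.0.0 - 12.127.255.255) -> EDGE1
  12.96.0.0/11 (12.96.0.0 - 12.127.255.255) -> DIST1
More-specific entries that do NOT match:
  12.126.247.32/29 (12.126.247.32 - 12.126.247.39) does not contain 12.126.247.42
  12.126.247.128/25 (12.126.247.128 - 12.126.247.255) does not contain 12.126.247.42
  12.126.246.0/24 (12.126.246.0 - 12.126.246.255) does not contain 12.126.247.42
  12.110.224.0/19 (12.110.224.0 - 12.110.255.255) does not contain 12.126.247.42
  12.126.128.0/18 (12.126.128.0 - 12.126.191.255) does not contain 12.126.247.42
  12.120.0.0/14 (12.120.0.0 - 12.123.255.255) does not contain 12.126.247.42
Longest matching prefix is /11 -> next hop DIST1.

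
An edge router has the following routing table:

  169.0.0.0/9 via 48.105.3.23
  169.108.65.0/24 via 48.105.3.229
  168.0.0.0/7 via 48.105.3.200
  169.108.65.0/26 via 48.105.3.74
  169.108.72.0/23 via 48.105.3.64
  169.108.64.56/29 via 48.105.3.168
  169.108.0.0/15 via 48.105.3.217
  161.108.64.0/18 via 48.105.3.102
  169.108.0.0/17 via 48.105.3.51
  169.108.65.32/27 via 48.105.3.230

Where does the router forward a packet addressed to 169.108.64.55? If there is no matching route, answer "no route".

Routes whose prefix contains 169.108.64.55:
  168.0.0.0/7 (168.0.0.0 - 169.255.255.255) -> 48.105.3.200
  169.0.0.0/9 (169.0.0.0 - 169.127.255.255) -> 48.105.3.23
  169.108.0.0/15 (169.108.0.0 - 169.109.255.255) -> 48.105.3.217
  169.108.0.0/17 (169.108.0.0 - 169.108.127.255) -> 48.105.3.51
More-specific entries that do NOT match:
  169.108.64.56/29 (169.108.64.56 - 169.108.64.63) does not contain 169.108.64.55
  169.108.65.32/27 (169.108.65.32 - 169.108.65.63) does not contain 169.108.64.55
  169.108.65.0/26 (169.108.65.0 - 169.108.65.63) does not contain 169.108.64.55
  169.108.65.0/24 (169.108.65.0 - 169.108.65.255) does not contain 169.108.64.55
  169.108.72.0/23 (169.108.72.0 - 169.108.73.255) does not contain 169.108.64.55
  161.108.64.0/18 (161.108.64.0 - 161.108.127.255) does not contain 169.108.64.55
Longest matching prefix is /17 -> next hop 48.105.3.51.

48.105.3.51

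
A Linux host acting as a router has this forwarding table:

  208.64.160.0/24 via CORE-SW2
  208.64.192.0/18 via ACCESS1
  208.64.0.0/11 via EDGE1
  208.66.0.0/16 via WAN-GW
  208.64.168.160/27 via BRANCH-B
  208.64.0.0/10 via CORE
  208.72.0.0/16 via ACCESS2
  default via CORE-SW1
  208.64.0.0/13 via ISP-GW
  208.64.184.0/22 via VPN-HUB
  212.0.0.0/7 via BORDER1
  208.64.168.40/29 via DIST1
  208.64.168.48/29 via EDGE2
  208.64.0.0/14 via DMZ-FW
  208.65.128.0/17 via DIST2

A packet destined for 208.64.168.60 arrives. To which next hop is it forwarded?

Routes whose prefix contains 208.64.168.60:
  0.0.0.0/0 (default, matches everything) -> CORE-SW1
  208.64.0.0/10 (208.64.0.0 - 208.127.255.255) -> CORE
  208.64.0.0/11 (208.64.0.0 - 208.95.255.255) -> EDGE1
  208.64.0.0/13 (208.64.0.0 - 208.71.255.255) -> ISP-GW
  208.64.0.0/14 (208.64.0.0 - 208.67.255.255) -> DMZ-FW
More-specific entries that do NOT match:
  208.64.168.40/29 (208.64.168.40 - 208.64.168.47) does not contain 208.64.168.60
  208.64.168.48/29 (208.64.168.48 - 208.64.168.55) does not contain 208.64.168.60
  208.64.168.160/27 (208.64.168.160 - 208.64.168.191) does not contain 208.64.168.60
  208.64.160.0/24 (208.64.160.0 - 208.64.160.255) does not contain 208.64.168.60
  208.64.184.0/22 (208.64.184.0 - 208.64.187.255) does not contain 208.64.168.60
  208.64.192.0/18 (208.64.192.0 - 208.64.255.255) does not contain 208.64.168.60
  208.65.128.0/17 (208.65.128.0 - 208.65.255.255) does not contain 208.64.168.60
  208.66.0.0/16 (208.66.0.0 - 208.66.255.255) does not contain 208.64.168.60
  208.72.0.0/16 (208.72.0.0 - 208.72.255.255) does not contain 208.64.168.60
Longest matching prefix is /14 -> next hop DMZ-FW.

DMZ-FW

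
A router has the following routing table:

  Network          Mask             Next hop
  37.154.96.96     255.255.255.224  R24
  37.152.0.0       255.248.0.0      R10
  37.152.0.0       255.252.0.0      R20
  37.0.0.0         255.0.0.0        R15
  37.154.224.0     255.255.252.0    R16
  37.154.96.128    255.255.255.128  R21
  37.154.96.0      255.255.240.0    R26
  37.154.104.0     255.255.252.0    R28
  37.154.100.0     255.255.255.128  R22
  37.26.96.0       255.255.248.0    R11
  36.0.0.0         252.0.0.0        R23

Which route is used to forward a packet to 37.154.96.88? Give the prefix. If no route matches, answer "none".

Entries matching 37.154.96.88:
  36.0.0.0/6 (36.0.0.0 - 39.255.255.255)
  37.0.0.0/8 (37.0.0.0 - 37.255.255.255)
  37.152.0.0/13 (37.152.0.0 - 37.159.255.255)
  37.152.0.0/14 (37.152.0.0 - 37.155.255.255)
  37.154.96.0/20 (37.154.96.0 - 37.154.111.255)
Most specific is 37.154.96.0/20.

37.154.96.0/20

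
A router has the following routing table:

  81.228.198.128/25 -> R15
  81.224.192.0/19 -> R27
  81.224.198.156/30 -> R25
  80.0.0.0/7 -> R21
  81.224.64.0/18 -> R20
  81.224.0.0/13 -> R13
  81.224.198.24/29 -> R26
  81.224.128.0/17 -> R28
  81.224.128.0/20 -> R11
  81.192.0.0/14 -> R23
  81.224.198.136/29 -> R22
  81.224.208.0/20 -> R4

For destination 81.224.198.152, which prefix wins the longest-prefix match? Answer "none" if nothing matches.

Entries matching 81.224.198.152:
  80.0.0.0/7 (80.0.0.0 - 81.255.255.255)
  81.224.0.0/13 (81.224.0.0 - 81.231.255.255)
  81.224.128.0/17 (81.224.128.0 - 81.224.255.255)
  81.224.192.0/19 (81.224.192.0 - 81.224.223.255)
Most specific is 81.224.192.0/19.

81.224.192.0/19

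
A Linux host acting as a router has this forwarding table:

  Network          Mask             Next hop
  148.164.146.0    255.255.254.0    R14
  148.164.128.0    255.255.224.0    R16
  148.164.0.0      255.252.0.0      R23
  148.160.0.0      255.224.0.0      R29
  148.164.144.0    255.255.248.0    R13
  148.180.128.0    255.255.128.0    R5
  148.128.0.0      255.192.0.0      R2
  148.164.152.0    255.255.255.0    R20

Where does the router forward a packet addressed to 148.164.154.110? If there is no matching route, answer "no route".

Routes whose prefix contains 148.164.154.110:
  148.128.0.0/10 (148.128.0.0 - 148.191.255.255) -> R2
  148.160.0.0/11 (148.160.0.0 - 148.191.255.255) -> R29
  148.164.0.0/14 (148.164.0.0 - 148.167.255.255) -> R23
  148.164.128.0/19 (148.164.128.0 - 148.164.159.255) -> R16
More-specific entries that do NOT match:
  148.164.152.0/24 (148.164.152.0 - 148.164.152.255) does not contain 148.164.154.110
  148.164.146.0/23 (148.164.146.0 - 148.164.147.255) does not contain 148.164.154.110
  148.164.144.0/21 (148.164.144.0 - 148.164.151.255) does not contain 148.164.154.110
Longest matching prefix is /19 -> next hop R16.

R16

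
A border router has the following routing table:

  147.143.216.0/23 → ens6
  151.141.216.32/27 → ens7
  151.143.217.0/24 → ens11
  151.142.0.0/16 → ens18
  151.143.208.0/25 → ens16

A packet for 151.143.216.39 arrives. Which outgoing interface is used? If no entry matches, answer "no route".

No entry's prefix contains 151.143.216.39; there is no default route.

no route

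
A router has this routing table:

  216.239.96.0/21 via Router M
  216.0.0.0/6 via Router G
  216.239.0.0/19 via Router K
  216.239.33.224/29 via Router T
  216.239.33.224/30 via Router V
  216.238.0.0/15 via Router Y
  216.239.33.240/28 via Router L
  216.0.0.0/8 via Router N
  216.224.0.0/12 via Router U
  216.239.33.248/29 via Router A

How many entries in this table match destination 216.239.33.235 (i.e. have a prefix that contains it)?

4

Prefixes containing 216.239.33.235:
  216.0.0.0/6 (216.0.0.0 - 219.255.255.255)
  216.0.0.0/8 (216.0.0.0 - 216.255.255.255)
  216.224.0.0/12 (216.224.0.0 - 216.239.255.255)
  216.238.0.0/15 (216.238.0.0 - 216.239.255.255)
Total matching entries: 4.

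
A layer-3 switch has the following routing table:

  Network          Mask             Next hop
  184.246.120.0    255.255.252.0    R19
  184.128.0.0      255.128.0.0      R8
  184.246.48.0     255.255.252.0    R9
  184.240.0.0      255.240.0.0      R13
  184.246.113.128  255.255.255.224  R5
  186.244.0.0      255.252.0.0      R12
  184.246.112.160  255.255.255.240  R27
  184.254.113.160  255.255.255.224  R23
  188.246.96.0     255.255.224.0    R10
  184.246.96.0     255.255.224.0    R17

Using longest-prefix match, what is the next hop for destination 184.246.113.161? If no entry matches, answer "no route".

Routes whose prefix contains 184.246.113.161:
  184.128.0.0/9 (184.128.0.0 - 184.255.255.255) -> R8
  184.240.0.0/12 (184.240.0.0 - 184.255.255.255) -> R13
  184.246.96.0/19 (184.246.96.0 - 184.246.127.255) -> R17
More-specific entries that do NOT match:
  184.246.112.160/28 (184.246.112.160 - 184.246.112.175) does not contain 184.246.113.161
  184.246.113.128/27 (184.246.113.128 - 184.246.113.159) does not contain 184.246.113.161
  184.254.113.160/27 (184.254.113.160 - 184.254.113.191) does not contain 184.246.113.161
  184.246.120.0/22 (184.246.120.0 - 184.246.123.255) does not contain 184.246.113.161
  184.246.48.0/22 (184.246.48.0 - 184.246.51.255) does not contain 184.246.113.161
Longest matching prefix is /19 -> next hop R17.

R17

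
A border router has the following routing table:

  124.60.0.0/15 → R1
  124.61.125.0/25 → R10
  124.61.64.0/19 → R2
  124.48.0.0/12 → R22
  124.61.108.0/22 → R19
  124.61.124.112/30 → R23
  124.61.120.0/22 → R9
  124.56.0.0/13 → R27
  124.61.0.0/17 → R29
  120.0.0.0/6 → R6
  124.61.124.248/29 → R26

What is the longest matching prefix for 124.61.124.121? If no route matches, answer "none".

Entries matching 124.61.124.121:
  124.48.0.0/12 (124.48.0.0 - 124.63.255.255)
  124.56.0.0/13 (124.56.0.0 - 124.63.255.255)
  124.60.0.0/15 (124.60.0.0 - 124.61.255.255)
  124.61.0.0/17 (124.61.0.0 - 124.61.127.255)
Most specific is 124.61.0.0/17.

124.61.0.0/17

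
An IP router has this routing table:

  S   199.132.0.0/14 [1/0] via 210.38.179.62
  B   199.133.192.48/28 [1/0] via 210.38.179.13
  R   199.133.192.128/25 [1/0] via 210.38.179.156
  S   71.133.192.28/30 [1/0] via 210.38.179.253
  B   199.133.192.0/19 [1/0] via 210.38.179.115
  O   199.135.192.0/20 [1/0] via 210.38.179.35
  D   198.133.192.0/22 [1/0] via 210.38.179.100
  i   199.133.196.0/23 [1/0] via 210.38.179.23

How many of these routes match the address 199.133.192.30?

Prefixes containing 199.133.192.30:
  199.132.0.0/14 (199.132.0.0 - 199.135.255.255)
  199.133.192.0/19 (199.133.192.0 - 199.133.223.255)
Total matching entries: 2.

2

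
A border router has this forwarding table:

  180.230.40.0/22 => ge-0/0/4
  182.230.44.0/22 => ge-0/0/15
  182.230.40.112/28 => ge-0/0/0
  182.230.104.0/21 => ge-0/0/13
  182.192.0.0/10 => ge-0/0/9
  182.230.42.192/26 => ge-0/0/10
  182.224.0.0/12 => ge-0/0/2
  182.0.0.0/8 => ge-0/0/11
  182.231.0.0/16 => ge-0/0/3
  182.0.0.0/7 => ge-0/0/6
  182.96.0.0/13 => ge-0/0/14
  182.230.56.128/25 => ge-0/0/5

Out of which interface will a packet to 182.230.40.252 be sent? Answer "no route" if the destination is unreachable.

Routes whose prefix contains 182.230.40.252:
  182.0.0.0/7 (182.0.0.0 - 183.255.255.255) -> ge-0/0/6
  182.0.0.0/8 (182.0.0.0 - 182.255.255.255) -> ge-0/0/11
  182.192.0.0/10 (182.192.0.0 - 182.255.255.255) -> ge-0/0/9
  182.224.0.0/12 (182.224.0.0 - 182.239.255.255) -> ge-0/0/2
More-specific entries that do NOT match:
  182.230.40.112/28 (182.230.40.112 - 182.230.40.127) does not contain 182.230.40.252
  182.230.42.192/26 (182.230.42.192 - 182.230.42.255) does not contain 182.230.40.252
  182.230.56.128/25 (182.230.56.128 - 182.230.56.255) does not contain 182.230.40.252
  180.230.40.0/22 (180.230.40.0 - 180.230.43.255) does not contain 182.230.40.252
  182.230.44.0/22 (182.230.44.0 - 182.230.47.255) does not contain 182.230.40.252
  182.230.104.0/21 (182.230.104.0 - 182.230.111.255) does not contain 182.230.40.252
  182.231.0.0/16 (182.231.0.0 - 182.231.255.255) does not contain 182.230.40.252
  182.96.0.0/13 (182.96.0.0 - 182.103.255.255) does not contain 182.230.40.252
Longest matching prefix is /12 -> interface ge-0/0/2.

ge-0/0/2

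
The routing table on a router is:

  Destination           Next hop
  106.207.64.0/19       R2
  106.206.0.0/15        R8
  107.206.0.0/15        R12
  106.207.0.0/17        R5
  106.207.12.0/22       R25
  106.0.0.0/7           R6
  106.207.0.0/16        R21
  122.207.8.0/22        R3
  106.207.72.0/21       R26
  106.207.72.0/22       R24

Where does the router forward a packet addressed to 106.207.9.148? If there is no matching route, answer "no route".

R5

Routes whose prefix contains 106.207.9.148:
  106.0.0.0/7 (106.0.0.0 - 107.255.255.255) -> R6
  106.206.0.0/15 (106.206.0.0 - 106.207.255.255) -> R8
  106.207.0.0/16 (106.207.0.0 - 106.207.255.255) -> R21
  106.207.0.0/17 (106.207.0.0 - 106.207.127.255) -> R5
More-specific entries that do NOT match:
  106.207.12.0/22 (106.207.12.0 - 106.207.15.255) does not contain 106.207.9.148
  122.207.8.0/22 (122.207.8.0 - 122.207.11.255) does not contain 106.207.9.148
  106.207.72.0/22 (106.207.72.0 - 106.207.75.255) does not contain 106.207.9.148
  106.207.72.0/21 (106.207.72.0 - 106.207.79.255) does not contain 106.207.9.148
  106.207.64.0/19 (106.207.64.0 - 106.207.95.255) does not contain 106.207.9.148
Longest matching prefix is /17 -> next hop R5.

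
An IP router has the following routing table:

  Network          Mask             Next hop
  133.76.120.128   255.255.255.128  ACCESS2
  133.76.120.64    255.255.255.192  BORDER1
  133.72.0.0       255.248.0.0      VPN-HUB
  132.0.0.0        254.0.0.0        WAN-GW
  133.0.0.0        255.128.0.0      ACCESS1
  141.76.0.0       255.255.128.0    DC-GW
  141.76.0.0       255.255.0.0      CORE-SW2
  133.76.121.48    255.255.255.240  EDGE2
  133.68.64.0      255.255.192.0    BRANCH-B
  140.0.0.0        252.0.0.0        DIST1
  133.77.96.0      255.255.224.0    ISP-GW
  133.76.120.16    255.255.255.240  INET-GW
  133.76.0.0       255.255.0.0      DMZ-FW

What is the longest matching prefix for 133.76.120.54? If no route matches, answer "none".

Entries matching 133.76.120.54:
  132.0.0.0/7 (132.0.0.0 - 133.255.255.255)
  133.0.0.0/9 (133.0.0.0 - 133.127.255.255)
  133.72.0.0/13 (133.72.0.0 - 133.79.255.255)
  133.76.0.0/16 (133.76.0.0 - 133.76.255.255)
Most specific is 133.76.0.0/16.

133.76.0.0/16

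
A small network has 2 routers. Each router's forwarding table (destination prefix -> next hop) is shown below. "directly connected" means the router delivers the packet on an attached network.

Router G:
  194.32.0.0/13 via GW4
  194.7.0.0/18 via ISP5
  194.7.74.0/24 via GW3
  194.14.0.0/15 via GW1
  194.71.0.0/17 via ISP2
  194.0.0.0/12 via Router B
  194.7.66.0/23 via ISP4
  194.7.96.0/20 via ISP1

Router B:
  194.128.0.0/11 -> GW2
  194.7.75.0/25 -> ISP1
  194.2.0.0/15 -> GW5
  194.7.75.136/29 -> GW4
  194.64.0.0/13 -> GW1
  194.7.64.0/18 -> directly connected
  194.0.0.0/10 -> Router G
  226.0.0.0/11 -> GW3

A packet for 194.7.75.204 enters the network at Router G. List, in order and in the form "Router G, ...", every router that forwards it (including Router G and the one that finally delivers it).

At Router G: longest match for 194.7.75.204 is 194.0.0.0/12 -> Router B
At Router B: longest match for 194.7.75.204 is 194.7.64.0/18 -> directly connected

Router G, Router B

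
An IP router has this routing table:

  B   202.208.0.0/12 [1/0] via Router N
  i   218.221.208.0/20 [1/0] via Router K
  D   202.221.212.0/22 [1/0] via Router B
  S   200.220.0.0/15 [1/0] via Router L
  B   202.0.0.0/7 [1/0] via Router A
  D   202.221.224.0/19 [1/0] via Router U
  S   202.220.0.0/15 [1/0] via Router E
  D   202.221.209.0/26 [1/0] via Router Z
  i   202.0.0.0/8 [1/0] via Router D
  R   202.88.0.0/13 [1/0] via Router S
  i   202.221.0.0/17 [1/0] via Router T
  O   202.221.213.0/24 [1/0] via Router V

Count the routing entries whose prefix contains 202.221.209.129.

4

Prefixes containing 202.221.209.129:
  202.0.0.0/7 (202.0.0.0 - 203.255.255.255)
  202.0.0.0/8 (202.0.0.0 - 202.255.255.255)
  202.208.0.0/12 (202.208.0.0 - 202.223.255.255)
  202.220.0.0/15 (202.220.0.0 - 202.221.255.255)
Total matching entries: 4.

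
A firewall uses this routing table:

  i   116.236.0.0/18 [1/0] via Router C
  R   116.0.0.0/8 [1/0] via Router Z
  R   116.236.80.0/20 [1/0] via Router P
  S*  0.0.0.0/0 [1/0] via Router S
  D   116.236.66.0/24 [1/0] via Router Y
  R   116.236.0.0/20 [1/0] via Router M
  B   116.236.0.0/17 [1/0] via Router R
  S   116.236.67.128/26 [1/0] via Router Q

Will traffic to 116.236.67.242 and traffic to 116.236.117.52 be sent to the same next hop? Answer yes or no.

116.236.67.242: longest match 116.236.0.0/17 -> Router R
116.236.117.52: longest match 116.236.0.0/17 -> Router R

yes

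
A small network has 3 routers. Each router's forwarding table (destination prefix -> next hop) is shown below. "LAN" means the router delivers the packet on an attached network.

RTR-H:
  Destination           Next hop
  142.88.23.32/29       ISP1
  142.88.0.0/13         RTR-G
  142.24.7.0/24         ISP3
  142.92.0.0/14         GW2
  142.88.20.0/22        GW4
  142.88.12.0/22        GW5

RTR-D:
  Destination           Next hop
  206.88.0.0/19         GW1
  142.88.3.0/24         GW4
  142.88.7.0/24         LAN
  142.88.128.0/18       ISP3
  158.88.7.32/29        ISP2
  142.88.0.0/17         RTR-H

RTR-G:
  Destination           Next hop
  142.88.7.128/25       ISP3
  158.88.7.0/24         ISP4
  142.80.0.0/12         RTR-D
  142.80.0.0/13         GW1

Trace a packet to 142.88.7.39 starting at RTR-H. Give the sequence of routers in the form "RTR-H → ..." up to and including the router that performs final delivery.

At RTR-H: longest match for 142.88.7.39 is 142.88.0.0/13 -> RTR-G
At RTR-G: longest match for 142.88.7.39 is 142.80.0.0/12 -> RTR-D
At RTR-D: longest match for 142.88.7.39 is 142.88.7.0/24 -> LAN

RTR-H → RTR-G → RTR-D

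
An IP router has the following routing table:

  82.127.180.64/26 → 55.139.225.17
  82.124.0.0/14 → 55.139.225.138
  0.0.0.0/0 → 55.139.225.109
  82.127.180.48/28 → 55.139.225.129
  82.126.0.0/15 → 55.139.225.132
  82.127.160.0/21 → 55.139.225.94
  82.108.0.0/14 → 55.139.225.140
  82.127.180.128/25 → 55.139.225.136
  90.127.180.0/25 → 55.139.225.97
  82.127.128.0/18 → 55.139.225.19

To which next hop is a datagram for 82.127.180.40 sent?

Routes whose prefix contains 82.127.180.40:
  0.0.0.0/0 (default, matches everything) -> 55.139.225.109
  82.124.0.0/14 (82.124.0.0 - 82.127.255.255) -> 55.139.225.138
  82.126.0.0/15 (82.126.0.0 - 82.127.255.255) -> 55.139.225.132
  82.127.128.0/18 (82.127.128.0 - 82.127.191.255) -> 55.139.225.19
More-specific entries that do NOT match:
  82.127.180.48/28 (82.127.180.48 - 82.127.180.63) does not contain 82.127.180.40
  82.127.180.64/26 (82.127.180.64 - 82.127.180.127) does not contain 82.127.180.40
  82.127.180.128/25 (82.127.180.128 - 82.127.180.255) does not contain 82.127.180.40
  90.127.180.0/25 (90.127.180.0 - 90.127.180.127) does not contain 82.127.180.40
  82.127.160.0/21 (82.127.160.0 - 82.127.167.255) does not contain 82.127.180.40
Longest matching prefix is /18 -> next hop 55.139.225.19.

55.139.225.19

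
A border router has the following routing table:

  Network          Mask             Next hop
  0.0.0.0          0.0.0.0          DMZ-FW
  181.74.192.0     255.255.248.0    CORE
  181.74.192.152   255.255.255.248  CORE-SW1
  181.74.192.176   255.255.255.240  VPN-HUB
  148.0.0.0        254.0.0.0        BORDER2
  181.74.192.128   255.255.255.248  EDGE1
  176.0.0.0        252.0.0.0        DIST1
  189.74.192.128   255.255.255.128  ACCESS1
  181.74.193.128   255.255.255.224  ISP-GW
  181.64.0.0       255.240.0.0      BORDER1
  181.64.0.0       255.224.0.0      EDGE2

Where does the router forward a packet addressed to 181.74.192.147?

Routes whose prefix contains 181.74.192.147:
  0.0.0.0/0 (default, matches everything) -> DMZ-FW
  181.64.0.0/11 (181.64.0.0 - 181.95.255.255) -> EDGE2
  181.64.0.0/12 (181.64.0.0 - 181.79.255.255) -> BORDER1
  181.74.192.0/21 (181.74.192.0 - 181.74.199.255) -> CORE
More-specific entries that do NOT match:
  181.74.192.152/29 (181.74.192.152 - 181.74.192.159) does not contain 181.74.192.147
  181.74.192.128/29 (181.74.192.128 - 181.74.192.135) does not contain 181.74.192.147
  181.74.192.176/28 (181.74.192.176 - 181.74.192.191) does not contain 181.74.192.147
  181.74.193.128/27 (181.74.193.128 - 181.74.193.159) does not contain 181.74.192.147
  189.74.192.128/25 (189.74.192.128 - 189.74.192.255) does not contain 181.74.192.147
Longest matching prefix is /21 -> next hop CORE.

CORE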